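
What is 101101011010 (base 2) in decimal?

Sum of powers of 2 for each 1-bit:
2^1 + 2^3 + 2^4 + 2^6 + 2^8 + 2^9 + 2^11
= 2 + 8 + 16 + 64 + 256 + 512 + 2048
= 2906



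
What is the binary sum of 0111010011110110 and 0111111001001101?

Add column by column from the right: bit + bit + carry-in; write the sum mod 2, carry 1 when the sum is 2 or 3.
carry:  1111100111111000
        0111010011110110
+       0111111001001101
------------------------
       01111001101000011
(the carry out of the leftmost column, 0, becomes the leading bit)
Decimal check:
  0111010011110110 = 16384 + 8192 + 4096 + 1024 + 128 + 64 + 32 + 16 + 4 + 2 = 29942
  0111111001001101 = 16384 + 8192 + 4096 + 2048 + 1024 + 512 + 64 + 8 + 4 + 1 = 32333
  29942 + 32333 = 62275, and 01111001101000011 = 32768 + 16384 + 8192 + 4096 + 512 + 256 + 64 + 2 + 1 = 62275 ✓



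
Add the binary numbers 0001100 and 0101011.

Add column by column from the right: bit + bit + carry-in; write the sum mod 2, carry 1 when the sum is 2 or 3.
carry:  0010000
        0001100
+       0101011
---------------
       00110111
(the carry out of the leftmost column, 0, becomes the leading bit)
Decimal check:
  0001100 = 8 + 4 = 12
  0101011 = 32 + 8 + 2 + 1 = 43
  12 + 43 = 55, and 00110111 = 32 + 16 + 4 + 2 + 1 = 55 ✓



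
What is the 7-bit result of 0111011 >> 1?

Original: 0111011 (decimal 59)
Shift right by 1 position
Drop the 1 low bit; fill with zero on the left
Result: 0011101 (decimal 29)
Equivalent: 59 >> 1 = 59 ÷ 2^1 = 29



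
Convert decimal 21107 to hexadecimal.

Using repeated division by 16 (digits 10–15 are A–F):
21107 ÷ 16 = 1319 remainder 3
1319 ÷ 16 = 82 remainder 7
82 ÷ 16 = 5 remainder 2
5 ÷ 16 = 0 remainder 5
Reading remainders bottom to top: 5273



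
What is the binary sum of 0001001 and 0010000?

Add column by column from the right: bit + bit + carry-in; write the sum mod 2, carry 1 when the sum is 2 or 3.
carry:  0000000
        0001001
+       0010000
---------------
       00011001
(the carry out of the leftmost column, 0, becomes the leading bit)
Decimal check:
  0001001 = 8 + 1 = 9
  0010000 = 16
  9 + 16 = 25, and 00011001 = 16 + 8 + 1 = 25 ✓



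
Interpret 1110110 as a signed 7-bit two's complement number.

Binary: 1110110
Sign bit: 1 (negative)
Invert: 0001001
Add 1:  0001010
Magnitude: 0001010 = 8 + 2 = 10
Value: -10



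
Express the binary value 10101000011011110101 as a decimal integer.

Sum of powers of 2 for each 1-bit:
2^0 + 2^2 + 2^4 + 2^5 + 2^6 + 2^7 + 2^9 + 2^10 + 2^15 + 2^17 + 2^19
= 1 + 4 + 16 + 32 + 64 + 128 + 512 + 1024 + 32768 + 131072 + 524288
= 689909



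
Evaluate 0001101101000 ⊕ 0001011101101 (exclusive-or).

XOR: 1 when bits differ
  0001101101000
^ 0001011101101
---------------
  0000110000101
Decimal: 872 ^ 749 = 389



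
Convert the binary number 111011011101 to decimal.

Sum of powers of 2 for each 1-bit:
2^0 + 2^2 + 2^3 + 2^4 + 2^6 + 2^7 + 2^9 + 2^10 + 2^11
= 1 + 4 + 8 + 16 + 64 + 128 + 512 + 1024 + 2048
= 3805



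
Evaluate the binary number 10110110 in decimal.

Sum of powers of 2 for each 1-bit:
2^1 + 2^2 + 2^4 + 2^5 + 2^7
= 2 + 4 + 16 + 32 + 128
= 182



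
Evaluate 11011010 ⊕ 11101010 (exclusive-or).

XOR: 1 when bits differ
  11011010
^ 11101010
----------
  00110000
Decimal: 218 ^ 234 = 48



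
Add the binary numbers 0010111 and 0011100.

Add column by column from the right: bit + bit + carry-in; write the sum mod 2, carry 1 when the sum is 2 or 3.
carry:  0111000
        0010111
+       0011100
---------------
       00110011
(the carry out of the leftmost column, 0, becomes the leading bit)
Decimal check:
  0010111 = 16 + 4 + 2 + 1 = 23
  0011100 = 16 + 8 + 4 = 28
  23 + 28 = 51, and 00110011 = 32 + 16 + 2 + 1 = 51 ✓



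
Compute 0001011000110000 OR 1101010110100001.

OR: 1 when either bit is 1
  0001011000110000
| 1101010110100001
------------------
  1101011110110001
Decimal: 5680 | 54689 = 55217



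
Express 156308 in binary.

Using repeated division by 2:
156308 ÷ 2 = 78154 remainder 0
78154 ÷ 2 = 39077 remainder 0
39077 ÷ 2 = 19538 remainder 1
19538 ÷ 2 = 9769 remainder 0
9769 ÷ 2 = 4884 remainder 1
4884 ÷ 2 = 2442 remainder 0
2442 ÷ 2 = 1221 remainder 0
1221 ÷ 2 = 610 remainder 1
610 ÷ 2 = 305 remainder 0
305 ÷ 2 = 152 remainder 1
152 ÷ 2 = 76 remainder 0
76 ÷ 2 = 38 remainder 0
38 ÷ 2 = 19 remainder 0
19 ÷ 2 = 9 remainder 1
9 ÷ 2 = 4 remainder 1
4 ÷ 2 = 2 remainder 0
2 ÷ 2 = 1 remainder 0
1 ÷ 2 = 0 remainder 1
Reading remainders bottom to top: 100110001010010100



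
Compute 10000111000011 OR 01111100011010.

OR: 1 when either bit is 1
  10000111000011
| 01111100011010
----------------
  11111111011011
Decimal: 8643 | 7962 = 16347



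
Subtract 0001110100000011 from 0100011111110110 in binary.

Method 1 - Direct subtraction (column by column from the right: bit − bit − borrow-in; if negative, add 2 and borrow 1 from the next column):
borrow: 0111000000000110
        0100011111110110
-       0001110100000011
------------------------
        0010101011110011

Method 2 - Add two's complement:
Two's complement of 0001110100000011: invert → 1110001011111100, add 1 → 1110001011111101
  0100011111110110
+ 1110001011111101
------------------
 10010101011110011  (end carry out of the top bit = 1)
Discarding the end carry: 0010101011110011
Decimal check:
  0100011111110110 = 16384 + 1024 + 512 + 256 + 128 + 64 + 32 + 16 + 4 + 2 = 18422
  0001110100000011 = 4096 + 2048 + 1024 + 256 + 2 + 1 = 7427
  18422 - 7427 = 10995, and 0010101011110011 = 8192 + 2048 + 512 + 128 + 64 + 32 + 16 + 2 + 1 = 10995 ✓



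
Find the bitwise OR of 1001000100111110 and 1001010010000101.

OR: 1 when either bit is 1
  1001000100111110
| 1001010010000101
------------------
  1001010110111111
Decimal: 37182 | 38021 = 38335



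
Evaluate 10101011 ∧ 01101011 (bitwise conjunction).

AND: 1 only when both bits are 1
  10101011
& 01101011
----------
  00101011
Decimal: 171 & 107 = 43



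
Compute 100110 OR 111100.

OR: 1 when either bit is 1
  100110
| 111100
--------
  111110
Decimal: 38 | 60 = 62



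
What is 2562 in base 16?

Using repeated division by 16 (digits 10–15 are A–F):
2562 ÷ 16 = 160 remainder 2
160 ÷ 16 = 10 remainder 0
10 ÷ 16 = 0 remainder 10 (A)
Reading remainders bottom to top: A02



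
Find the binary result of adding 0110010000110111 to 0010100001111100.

Add column by column from the right: bit + bit + carry-in; write the sum mod 2, carry 1 when the sum is 2 or 3.
carry:  1100000011111000
        0110010000110111
+       0010100001111100
------------------------
       01000110010110011
(the carry out of the leftmost column, 0, becomes the leading bit)
Decimal check:
  0110010000110111 = 16384 + 8192 + 1024 + 32 + 16 + 4 + 2 + 1 = 25655
  0010100001111100 = 8192 + 2048 + 64 + 32 + 16 + 8 + 4 = 10364
  25655 + 10364 = 36019, and 01000110010110011 = 32768 + 2048 + 1024 + 128 + 32 + 16 + 2 + 1 = 36019 ✓



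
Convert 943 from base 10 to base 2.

Using repeated division by 2:
943 ÷ 2 = 471 remainder 1
471 ÷ 2 = 235 remainder 1
235 ÷ 2 = 117 remainder 1
117 ÷ 2 = 58 remainder 1
58 ÷ 2 = 29 remainder 0
29 ÷ 2 = 14 remainder 1
14 ÷ 2 = 7 remainder 0
7 ÷ 2 = 3 remainder 1
3 ÷ 2 = 1 remainder 1
1 ÷ 2 = 0 remainder 1
Reading remainders bottom to top: 1110101111



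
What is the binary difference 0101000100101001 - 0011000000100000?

Method 1 - Direct subtraction (column by column from the right: bit − bit − borrow-in; if negative, add 2 and borrow 1 from the next column):
borrow: 0100000000000000
        0101000100101001
-       0011000000100000
------------------------
        0010000100001001

Method 2 - Add two's complement:
Two's complement of 0011000000100000: invert → 1100111111011111, add 1 → 1100111111100000
  0101000100101001
+ 1100111111100000
------------------
 10010000100001001  (end carry out of the top bit = 1)
Discarding the end carry: 0010000100001001
Decimal check:
  0101000100101001 = 16384 + 4096 + 256 + 32 + 8 + 1 = 20777
  0011000000100000 = 8192 + 4096 + 32 = 12320
  20777 - 12320 = 8457, and 0010000100001001 = 8192 + 256 + 8 + 1 = 8457 ✓



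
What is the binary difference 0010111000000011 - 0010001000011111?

Method 1 - Direct subtraction (column by column from the right: bit − bit − borrow-in; if negative, add 2 and borrow 1 from the next column):
borrow: 0000011111111000
        0010111000000011
-       0010001000011111
------------------------
        0000101111100100

Method 2 - Add two's complement:
Two's complement of 0010001000011111: invert → 1101110111100000, add 1 → 1101110111100001
  0010111000000011
+ 1101110111100001
------------------
 10000101111100100  (end carry out of the top bit = 1)
Discarding the end carry: 0000101111100100
Decimal check:
  0010111000000011 = 8192 + 2048 + 1024 + 512 + 2 + 1 = 11779
  0010001000011111 = 8192 + 512 + 16 + 8 + 4 + 2 + 1 = 8735
  11779 - 8735 = 3044, and 0000101111100100 = 2048 + 512 + 256 + 128 + 64 + 32 + 4 = 3044 ✓



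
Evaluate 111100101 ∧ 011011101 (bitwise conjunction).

AND: 1 only when both bits are 1
  111100101
& 011011101
-----------
  011000101
Decimal: 485 & 221 = 197



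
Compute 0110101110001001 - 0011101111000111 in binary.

Method 1 - Direct subtraction (column by column from the right: bit − bit − borrow-in; if negative, add 2 and borrow 1 from the next column):
borrow: 0111111110001100
        0110101110001001
-       0011101111000111
------------------------
        0010111111000010

Method 2 - Add two's complement:
Two's complement of 0011101111000111: invert → 1100010000111000, add 1 → 1100010000111001
  0110101110001001
+ 1100010000111001
------------------
 10010111111000010  (end carry out of the top bit = 1)
Discarding the end carry: 0010111111000010
Decimal check:
  0110101110001001 = 16384 + 8192 + 2048 + 512 + 256 + 128 + 8 + 1 = 27529
  0011101111000111 = 8192 + 4096 + 2048 + 512 + 256 + 128 + 64 + 4 + 2 + 1 = 15303
  27529 - 15303 = 12226, and 0010111111000010 = 8192 + 2048 + 1024 + 512 + 256 + 128 + 64 + 2 = 12226 ✓



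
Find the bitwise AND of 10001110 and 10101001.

AND: 1 only when both bits are 1
  10001110
& 10101001
----------
  10001000
Decimal: 142 & 169 = 136



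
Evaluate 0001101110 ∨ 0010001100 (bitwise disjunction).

OR: 1 when either bit is 1
  0001101110
| 0010001100
------------
  0011101110
Decimal: 110 | 140 = 238



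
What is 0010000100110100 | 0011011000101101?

OR: 1 when either bit is 1
  0010000100110100
| 0011011000101101
------------------
  0011011100111101
Decimal: 8500 | 13869 = 14141



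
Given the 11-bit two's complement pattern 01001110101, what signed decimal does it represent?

Binary: 01001110101
Sign bit: 0 (non-negative)
Read directly as an unsigned value:
01001110101 = 512 + 64 + 32 + 16 + 4 + 1 = 629
Value: 629



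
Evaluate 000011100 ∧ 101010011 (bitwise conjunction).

AND: 1 only when both bits are 1
  000011100
& 101010011
-----------
  000010000
Decimal: 28 & 339 = 16



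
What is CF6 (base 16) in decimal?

Expand by place value (powers of 16):
Digit values: C = 12, F = 15
CF6 = 12 × 16^2 + 15 × 16^1 + 6 × 16^0
= 12 × 256 + 15 × 16 + 6 × 1
= 3072 + 240 + 6
= 3318



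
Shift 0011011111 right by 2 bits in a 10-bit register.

Original: 0011011111 (decimal 223)
Shift right by 2 positions
Drop the 2 low bits; fill with zeros on the left
Result: 0000110111 (decimal 55)
Equivalent: 223 >> 2 = 223 ÷ 2^2 = 55



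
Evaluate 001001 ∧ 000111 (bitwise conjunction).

AND: 1 only when both bits are 1
  001001
& 000111
--------
  000001
Decimal: 9 & 7 = 1



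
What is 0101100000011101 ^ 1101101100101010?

XOR: 1 when bits differ
  0101100000011101
^ 1101101100101010
------------------
  1000001100110111
Decimal: 22557 ^ 56106 = 33591



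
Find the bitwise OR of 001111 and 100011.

OR: 1 when either bit is 1
  001111
| 100011
--------
  101111
Decimal: 15 | 35 = 47



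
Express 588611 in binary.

Using repeated division by 2:
588611 ÷ 2 = 294305 remainder 1
294305 ÷ 2 = 147152 remainder 1
147152 ÷ 2 = 73576 remainder 0
73576 ÷ 2 = 36788 remainder 0
36788 ÷ 2 = 18394 remainder 0
18394 ÷ 2 = 9197 remainder 0
9197 ÷ 2 = 4598 remainder 1
4598 ÷ 2 = 2299 remainder 0
2299 ÷ 2 = 1149 remainder 1
1149 ÷ 2 = 574 remainder 1
574 ÷ 2 = 287 remainder 0
287 ÷ 2 = 143 remainder 1
143 ÷ 2 = 71 remainder 1
71 ÷ 2 = 35 remainder 1
35 ÷ 2 = 17 remainder 1
17 ÷ 2 = 8 remainder 1
8 ÷ 2 = 4 remainder 0
4 ÷ 2 = 2 remainder 0
2 ÷ 2 = 1 remainder 0
1 ÷ 2 = 0 remainder 1
Reading remainders bottom to top: 10001111101101000011



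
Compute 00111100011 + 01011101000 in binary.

Add column by column from the right: bit + bit + carry-in; write the sum mod 2, carry 1 when the sum is 2 or 3.
carry:  11111000000
        00111100011
+       01011101000
-------------------
       010011001011
(the carry out of the leftmost column, 0, becomes the leading bit)
Decimal check:
  00111100011 = 256 + 128 + 64 + 32 + 2 + 1 = 483
  01011101000 = 512 + 128 + 64 + 32 + 8 = 744
  483 + 744 = 1227, and 010011001011 = 1024 + 128 + 64 + 8 + 2 + 1 = 1227 ✓



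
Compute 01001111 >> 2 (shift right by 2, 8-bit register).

Original: 01001111 (decimal 79)
Shift right by 2 positions
Drop the 2 low bits; fill with zeros on the left
Result: 00010011 (decimal 19)
Equivalent: 79 >> 2 = 79 ÷ 2^2 = 19



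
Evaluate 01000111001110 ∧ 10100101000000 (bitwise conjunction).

AND: 1 only when both bits are 1
  01000111001110
& 10100101000000
----------------
  00000101000000
Decimal: 4558 & 10560 = 320



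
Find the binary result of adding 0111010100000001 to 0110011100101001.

Add column by column from the right: bit + bit + carry-in; write the sum mod 2, carry 1 when the sum is 2 or 3.
carry:  1100111000000010
        0111010100000001
+       0110011100101001
------------------------
       01101110000101010
(the carry out of the leftmost column, 0, becomes the leading bit)
Decimal check:
  0111010100000001 = 16384 + 8192 + 4096 + 1024 + 256 + 1 = 29953
  0110011100101001 = 16384 + 8192 + 1024 + 512 + 256 + 32 + 8 + 1 = 26409
  29953 + 26409 = 56362, and 01101110000101010 = 32768 + 16384 + 4096 + 2048 + 1024 + 32 + 8 + 2 = 56362 ✓



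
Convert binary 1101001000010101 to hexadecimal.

Group into 4-bit nibbles from right:
  1101 = D
  0010 = 2
  0001 = 1
  0101 = 5
Result: D215



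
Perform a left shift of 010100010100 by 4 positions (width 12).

Original: 010100010100 (decimal 1300)
Shift left by 4 positions
Append 4 zeros on the right and drop the 4 high bits that overflow the 12-bit width
Result: 000101000000 (decimal 320)
Equivalent: 1300 << 4 = 1300 × 2^4 = 20800, truncated to 12 bits = 320



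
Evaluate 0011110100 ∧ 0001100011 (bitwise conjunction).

AND: 1 only when both bits are 1
  0011110100
& 0001100011
------------
  0001100000
Decimal: 244 & 99 = 96



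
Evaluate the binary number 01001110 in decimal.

Sum of powers of 2 for each 1-bit:
2^1 + 2^2 + 2^3 + 2^6
= 2 + 4 + 8 + 64
= 78



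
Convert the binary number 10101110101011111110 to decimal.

Sum of powers of 2 for each 1-bit:
2^1 + 2^2 + 2^3 + 2^4 + 2^5 + 2^6 + 2^7 + 2^9 + 2^11 + 2^13 + 2^14 + 2^15 + 2^17 + 2^19
= 2 + 4 + 8 + 16 + 32 + 64 + 128 + 512 + 2048 + 8192 + 16384 + 32768 + 131072 + 524288
= 715518



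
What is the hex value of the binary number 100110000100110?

Group into 4-bit nibbles from right:
  0100 = 4
  1100 = C
  0010 = 2
  0110 = 6
Result: 4C26



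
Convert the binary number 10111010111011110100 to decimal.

Sum of powers of 2 for each 1-bit:
2^2 + 2^4 + 2^5 + 2^6 + 2^7 + 2^9 + 2^10 + 2^11 + 2^13 + 2^15 + 2^16 + 2^17 + 2^19
= 4 + 16 + 32 + 64 + 128 + 512 + 1024 + 2048 + 8192 + 32768 + 65536 + 131072 + 524288
= 765684



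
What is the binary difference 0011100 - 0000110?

Method 1 - Direct subtraction (column by column from the right: bit − bit − borrow-in; if negative, add 2 and borrow 1 from the next column):
borrow: 0001100
        0011100
-       0000110
---------------
        0010110

Method 2 - Add two's complement:
Two's complement of 0000110: invert → 1111001, add 1 → 1111010
  0011100
+ 1111010
---------
 10010110  (end carry out of the top bit = 1)
Discarding the end carry: 0010110
Decimal check:
  0011100 = 16 + 8 + 4 = 28
  0000110 = 4 + 2 = 6
  28 - 6 = 22, and 0010110 = 16 + 4 + 2 = 22 ✓



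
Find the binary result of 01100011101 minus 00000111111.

Method 1 - Direct subtraction (column by column from the right: bit − bit − borrow-in; if negative, add 2 and borrow 1 from the next column):
borrow: 00111111100
        01100011101
-       00000111111
-------------------
        01011011110

Method 2 - Add two's complement:
Two's complement of 00000111111: invert → 11111000000, add 1 → 11111000001
  01100011101
+ 11111000001
-------------
 101011011110  (end carry out of the top bit = 1)
Discarding the end carry: 01011011110
Decimal check:
  01100011101 = 512 + 256 + 16 + 8 + 4 + 1 = 797
  00000111111 = 32 + 16 + 8 + 4 + 2 + 1 = 63
  797 - 63 = 734, and 01011011110 = 512 + 128 + 64 + 16 + 8 + 4 + 2 = 734 ✓



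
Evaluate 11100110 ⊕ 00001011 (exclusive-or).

XOR: 1 when bits differ
  11100110
^ 00001011
----------
  11101101
Decimal: 230 ^ 11 = 237



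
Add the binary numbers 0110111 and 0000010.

Add column by column from the right: bit + bit + carry-in; write the sum mod 2, carry 1 when the sum is 2 or 3.
carry:  0001100
        0110111
+       0000010
---------------
       00111001
(the carry out of the leftmost column, 0, becomes the leading bit)
Decimal check:
  0110111 = 32 + 16 + 4 + 2 + 1 = 55
  0000010 = 2
  55 + 2 = 57, and 00111001 = 32 + 16 + 8 + 1 = 57 ✓



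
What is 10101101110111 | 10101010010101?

OR: 1 when either bit is 1
  10101101110111
| 10101010010101
----------------
  10101111110111
Decimal: 11127 | 10901 = 11255



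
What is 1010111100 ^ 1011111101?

XOR: 1 when bits differ
  1010111100
^ 1011111101
------------
  0001000001
Decimal: 700 ^ 765 = 65



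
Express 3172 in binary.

Using repeated division by 2:
3172 ÷ 2 = 1586 remainder 0
1586 ÷ 2 = 793 remainder 0
793 ÷ 2 = 396 remainder 1
396 ÷ 2 = 198 remainder 0
198 ÷ 2 = 99 remainder 0
99 ÷ 2 = 49 remainder 1
49 ÷ 2 = 24 remainder 1
24 ÷ 2 = 12 remainder 0
12 ÷ 2 = 6 remainder 0
6 ÷ 2 = 3 remainder 0
3 ÷ 2 = 1 remainder 1
1 ÷ 2 = 0 remainder 1
Reading remainders bottom to top: 110001100100



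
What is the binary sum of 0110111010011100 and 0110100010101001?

Add column by column from the right: bit + bit + carry-in; write the sum mod 2, carry 1 when the sum is 2 or 3.
carry:  1101000101110000
        0110111010011100
+       0110100010101001
------------------------
       01101011101000101
(the carry out of the leftmost column, 0, becomes the leading bit)
Decimal check:
  0110111010011100 = 16384 + 8192 + 2048 + 1024 + 512 + 128 + 16 + 8 + 4 = 28316
  0110100010101001 = 16384 + 8192 + 2048 + 128 + 32 + 8 + 1 = 26793
  28316 + 26793 = 55109, and 01101011101000101 = 32768 + 16384 + 4096 + 1024 + 512 + 256 + 64 + 4 + 1 = 55109 ✓



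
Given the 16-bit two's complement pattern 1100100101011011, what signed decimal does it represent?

Binary: 1100100101011011
Sign bit: 1 (negative)
Invert: 0011011010100100
Add 1:  0011011010100101
Magnitude: 0011011010100101 = 8192 + 4096 + 1024 + 512 + 128 + 32 + 4 + 1 = 13989
Value: -13989



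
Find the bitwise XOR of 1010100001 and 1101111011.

XOR: 1 when bits differ
  1010100001
^ 1101111011
------------
  0111011010
Decimal: 673 ^ 891 = 474



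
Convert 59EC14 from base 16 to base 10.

Expand by place value (powers of 16):
Digit values: E = 14, C = 12
59EC14 = 5 × 16^5 + 9 × 16^4 + 14 × 16^3 + 12 × 16^2 + 1 × 16^1 + 4 × 16^0
= 5 × 1048576 + 9 × 65536 + 14 × 4096 + 12 × 256 + 1 × 16 + 4 × 1
= 5242880 + 589824 + 57344 + 3072 + 16 + 4
= 5893140



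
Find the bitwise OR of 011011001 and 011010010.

OR: 1 when either bit is 1
  011011001
| 011010010
-----------
  011011011
Decimal: 217 | 210 = 219



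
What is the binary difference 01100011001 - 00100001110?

Method 1 - Direct subtraction (column by column from the right: bit − bit − borrow-in; if negative, add 2 and borrow 1 from the next column):
borrow: 00000011100
        01100011001
-       00100001110
-------------------
        01000001011

Method 2 - Add two's complement:
Two's complement of 00100001110: invert → 11011110001, add 1 → 11011110010
  01100011001
+ 11011110010
-------------
 101000001011  (end carry out of the top bit = 1)
Discarding the end carry: 01000001011
Decimal check:
  01100011001 = 512 + 256 + 16 + 8 + 1 = 793
  00100001110 = 256 + 8 + 4 + 2 = 270
  793 - 270 = 523, and 01000001011 = 512 + 8 + 2 + 1 = 523 ✓



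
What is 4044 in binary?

Using repeated division by 2:
4044 ÷ 2 = 2022 remainder 0
2022 ÷ 2 = 1011 remainder 0
1011 ÷ 2 = 505 remainder 1
505 ÷ 2 = 252 remainder 1
252 ÷ 2 = 126 remainder 0
126 ÷ 2 = 63 remainder 0
63 ÷ 2 = 31 remainder 1
31 ÷ 2 = 15 remainder 1
15 ÷ 2 = 7 remainder 1
7 ÷ 2 = 3 remainder 1
3 ÷ 2 = 1 remainder 1
1 ÷ 2 = 0 remainder 1
Reading remainders bottom to top: 111111001100



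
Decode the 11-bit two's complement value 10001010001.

Binary: 10001010001
Sign bit: 1 (negative)
Invert: 01110101110
Add 1:  01110101111
Magnitude: 01110101111 = 512 + 256 + 128 + 32 + 8 + 4 + 2 + 1 = 943
Value: -943



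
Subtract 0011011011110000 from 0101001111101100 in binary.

Method 1 - Direct subtraction (column by column from the right: bit − bit − borrow-in; if negative, add 2 and borrow 1 from the next column):
borrow: 0111100111100000
        0101001111101100
-       0011011011110000
------------------------
        0001110011111100

Method 2 - Add two's complement:
Two's complement of 0011011011110000: invert → 1100100100001111, add 1 → 1100100100010000
  0101001111101100
+ 1100100100010000
------------------
 10001110011111100  (end carry out of the top bit = 1)
Discarding the end carry: 0001110011111100
Decimal check:
  0101001111101100 = 16384 + 4096 + 512 + 256 + 128 + 64 + 32 + 8 + 4 = 21484
  0011011011110000 = 8192 + 4096 + 1024 + 512 + 128 + 64 + 32 + 16 = 14064
  21484 - 14064 = 7420, and 0001110011111100 = 4096 + 2048 + 1024 + 128 + 64 + 32 + 16 + 8 + 4 = 7420 ✓



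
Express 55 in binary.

Using repeated division by 2:
55 ÷ 2 = 27 remainder 1
27 ÷ 2 = 13 remainder 1
13 ÷ 2 = 6 remainder 1
6 ÷ 2 = 3 remainder 0
3 ÷ 2 = 1 remainder 1
1 ÷ 2 = 0 remainder 1
Reading remainders bottom to top: 110111



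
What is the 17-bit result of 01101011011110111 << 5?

Original: 01101011011110111 (decimal 55031)
Shift left by 5 positions
Append 5 zeros on the right and drop the 5 high bits that overflow the 17-bit width
Result: 01101111011100000 (decimal 57056)
Equivalent: 55031 << 5 = 55031 × 2^5 = 1760992, truncated to 17 bits = 57056



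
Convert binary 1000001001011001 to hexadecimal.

Group into 4-bit nibbles from right:
  1000 = 8
  0010 = 2
  0101 = 5
  1001 = 9
Result: 8259



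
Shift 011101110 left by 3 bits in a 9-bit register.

Original: 011101110 (decimal 238)
Shift left by 3 positions
Append 3 zeros on the right and drop the 3 high bits that overflow the 9-bit width
Result: 101110000 (decimal 368)
Equivalent: 238 << 3 = 238 × 2^3 = 1904, truncated to 9 bits = 368



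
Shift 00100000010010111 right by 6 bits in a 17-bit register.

Original: 00100000010010111 (decimal 16535)
Shift right by 6 positions
Drop the 6 low bits; fill with zeros on the left
Result: 00000000100000010 (decimal 258)
Equivalent: 16535 >> 6 = 16535 ÷ 2^6 = 258



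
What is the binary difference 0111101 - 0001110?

Method 1 - Direct subtraction (column by column from the right: bit − bit − borrow-in; if negative, add 2 and borrow 1 from the next column):
borrow: 0011100
        0111101
-       0001110
---------------
        0101111

Method 2 - Add two's complement:
Two's complement of 0001110: invert → 1110001, add 1 → 1110010
  0111101
+ 1110010
---------
 10101111  (end carry out of the top bit = 1)
Discarding the end carry: 0101111
Decimal check:
  0111101 = 32 + 16 + 8 + 4 + 1 = 61
  0001110 = 8 + 4 + 2 = 14
  61 - 14 = 47, and 0101111 = 32 + 8 + 4 + 2 + 1 = 47 ✓



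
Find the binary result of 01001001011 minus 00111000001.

Method 1 - Direct subtraction (column by column from the right: bit − bit − borrow-in; if negative, add 2 and borrow 1 from the next column):
borrow: 01100000000
        01001001011
-       00111000001
-------------------
        00010001010

Method 2 - Add two's complement:
Two's complement of 00111000001: invert → 11000111110, add 1 → 11000111111
  01001001011
+ 11000111111
-------------
 100010001010  (end carry out of the top bit = 1)
Discarding the end carry: 00010001010
Decimal check:
  01001001011 = 512 + 64 + 8 + 2 + 1 = 587
  00111000001 = 256 + 128 + 64 + 1 = 449
  587 - 449 = 138, and 00010001010 = 128 + 8 + 2 = 138 ✓



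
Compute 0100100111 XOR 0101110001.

XOR: 1 when bits differ
  0100100111
^ 0101110001
------------
  0001010110
Decimal: 295 ^ 369 = 86



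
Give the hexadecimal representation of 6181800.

Using repeated division by 16 (digits 10–15 are A–F):
6181800 ÷ 16 = 386362 remainder 8
386362 ÷ 16 = 24147 remainder 10 (A)
24147 ÷ 16 = 1509 remainder 3
1509 ÷ 16 = 94 remainder 5
94 ÷ 16 = 5 remainder 14 (E)
5 ÷ 16 = 0 remainder 5
Reading remainders bottom to top: 5E53A8



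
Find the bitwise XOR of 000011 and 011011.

XOR: 1 when bits differ
  000011
^ 011011
--------
  011000
Decimal: 3 ^ 27 = 24



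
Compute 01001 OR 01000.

OR: 1 when either bit is 1
  01001
| 01000
-------
  01001
Decimal: 9 | 8 = 9



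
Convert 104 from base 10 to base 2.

Using repeated division by 2:
104 ÷ 2 = 52 remainder 0
52 ÷ 2 = 26 remainder 0
26 ÷ 2 = 13 remainder 0
13 ÷ 2 = 6 remainder 1
6 ÷ 2 = 3 remainder 0
3 ÷ 2 = 1 remainder 1
1 ÷ 2 = 0 remainder 1
Reading remainders bottom to top: 1101000



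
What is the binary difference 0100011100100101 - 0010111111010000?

Method 1 - Direct subtraction (column by column from the right: bit − bit − borrow-in; if negative, add 2 and borrow 1 from the next column):
borrow: 0111111110100000
        0100011100100101
-       0010111111010000
------------------------
        0001011101010101

Method 2 - Add two's complement:
Two's complement of 0010111111010000: invert → 1101000000101111, add 1 → 1101000000110000
  0100011100100101
+ 1101000000110000
------------------
 10001011101010101  (end carry out of the top bit = 1)
Discarding the end carry: 0001011101010101
Decimal check:
  0100011100100101 = 16384 + 1024 + 512 + 256 + 32 + 4 + 1 = 18213
  0010111111010000 = 8192 + 2048 + 1024 + 512 + 256 + 128 + 64 + 16 = 12240
  18213 - 12240 = 5973, and 0001011101010101 = 4096 + 1024 + 512 + 256 + 64 + 16 + 4 + 1 = 5973 ✓



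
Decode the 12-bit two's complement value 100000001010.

Binary: 100000001010
Sign bit: 1 (negative)
Invert: 011111110101
Add 1:  011111110110
Magnitude: 011111110110 = 1024 + 512 + 256 + 128 + 64 + 32 + 16 + 4 + 2 = 2038
Value: -2038



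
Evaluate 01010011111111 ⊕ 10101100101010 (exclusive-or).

XOR: 1 when bits differ
  01010011111111
^ 10101100101010
----------------
  11111111010101
Decimal: 5375 ^ 11050 = 16341



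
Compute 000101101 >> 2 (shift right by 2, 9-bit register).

Original: 000101101 (decimal 45)
Shift right by 2 positions
Drop the 2 low bits; fill with zeros on the left
Result: 000001011 (decimal 11)
Equivalent: 45 >> 2 = 45 ÷ 2^2 = 11



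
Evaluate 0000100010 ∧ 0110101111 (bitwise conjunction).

AND: 1 only when both bits are 1
  0000100010
& 0110101111
------------
  0000100010
Decimal: 34 & 431 = 34



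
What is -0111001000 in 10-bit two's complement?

Original: 0111001000
Step 1 - Invert all bits: 1000110111
Step 2 - Add 1: 1000111000
Verification: 0111001000 + 1000111000 = 10000000000; discarding the end carry (carry out of the top bit) leaves the 10-bit value 0000000000, as required for x + (-x)



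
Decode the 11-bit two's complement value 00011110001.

Binary: 00011110001
Sign bit: 0 (non-negative)
Read directly as an unsigned value:
00011110001 = 128 + 64 + 32 + 16 + 1 = 241
Value: 241



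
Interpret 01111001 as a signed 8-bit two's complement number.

Binary: 01111001
Sign bit: 0 (non-negative)
Read directly as an unsigned value:
01111001 = 64 + 32 + 16 + 8 + 1 = 121
Value: 121



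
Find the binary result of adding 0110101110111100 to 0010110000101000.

Add column by column from the right: bit + bit + carry-in; write the sum mod 2, carry 1 when the sum is 2 or 3.
carry:  1101000001110000
        0110101110111100
+       0010110000101000
------------------------
       01001011111100100
(the carry out of the leftmost column, 0, becomes the leading bit)
Decimal check:
  0110101110111100 = 16384 + 8192 + 2048 + 512 + 256 + 128 + 32 + 16 + 8 + 4 = 27580
  0010110000101000 = 8192 + 2048 + 1024 + 32 + 8 = 11304
  27580 + 11304 = 38884, and 01001011111100100 = 32768 + 4096 + 1024 + 512 + 256 + 128 + 64 + 32 + 4 = 38884 ✓



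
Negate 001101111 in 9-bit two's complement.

Original: 001101111
Step 1 - Invert all bits: 110010000
Step 2 - Add 1: 110010001
Verification: 001101111 + 110010001 = 1000000000; discarding the end carry (carry out of the top bit) leaves the 9-bit value 000000000, as required for x + (-x)



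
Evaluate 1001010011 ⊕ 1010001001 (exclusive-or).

XOR: 1 when bits differ
  1001010011
^ 1010001001
------------
  0011011010
Decimal: 595 ^ 649 = 218



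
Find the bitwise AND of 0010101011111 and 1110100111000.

AND: 1 only when both bits are 1
  0010101011111
& 1110100111000
---------------
  0010100011000
Decimal: 1375 & 7480 = 1304



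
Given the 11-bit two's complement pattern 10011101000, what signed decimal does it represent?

Binary: 10011101000
Sign bit: 1 (negative)
Invert: 01100010111
Add 1:  01100011000
Magnitude: 01100011000 = 512 + 256 + 16 + 8 = 792
Value: -792



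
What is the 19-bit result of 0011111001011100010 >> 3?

Original: 0011111001011100010 (decimal 127714)
Shift right by 3 positions
Drop the 3 low bits; fill with zeros on the left
Result: 0000011111001011100 (decimal 15964)
Equivalent: 127714 >> 3 = 127714 ÷ 2^3 = 15964



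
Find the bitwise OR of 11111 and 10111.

OR: 1 when either bit is 1
  11111
| 10111
-------
  11111
Decimal: 31 | 23 = 31



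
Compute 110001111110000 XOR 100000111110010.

XOR: 1 when bits differ
  110001111110000
^ 100000111110010
-----------------
  010001000000010
Decimal: 25584 ^ 16882 = 8706



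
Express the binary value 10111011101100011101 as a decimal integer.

Sum of powers of 2 for each 1-bit:
2^0 + 2^2 + 2^3 + 2^4 + 2^8 + 2^9 + 2^11 + 2^12 + 2^13 + 2^15 + 2^16 + 2^17 + 2^19
= 1 + 4 + 8 + 16 + 256 + 512 + 2048 + 4096 + 8192 + 32768 + 65536 + 131072 + 524288
= 768797



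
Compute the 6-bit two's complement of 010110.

Original: 010110
Step 1 - Invert all bits: 101001
Step 2 - Add 1: 101010
Verification: 010110 + 101010 = 1000000; discarding the end carry (carry out of the top bit) leaves the 6-bit value 000000, as required for x + (-x)



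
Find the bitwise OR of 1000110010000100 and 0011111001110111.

OR: 1 when either bit is 1
  1000110010000100
| 0011111001110111
------------------
  1011111011110111
Decimal: 35972 | 15991 = 48887



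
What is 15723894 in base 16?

Using repeated division by 16 (digits 10–15 are A–F):
15723894 ÷ 16 = 982743 remainder 6
982743 ÷ 16 = 61421 remainder 7
61421 ÷ 16 = 3838 remainder 13 (D)
3838 ÷ 16 = 239 remainder 14 (E)
239 ÷ 16 = 14 remainder 15 (F)
14 ÷ 16 = 0 remainder 14 (E)
Reading remainders bottom to top: EFED76



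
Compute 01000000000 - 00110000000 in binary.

Method 1 - Direct subtraction (column by column from the right: bit − bit − borrow-in; if negative, add 2 and borrow 1 from the next column):
borrow: 01100000000
        01000000000
-       00110000000
-------------------
        00010000000

Method 2 - Add two's complement:
Two's complement of 00110000000: invert → 11001111111, add 1 → 11010000000
  01000000000
+ 11010000000
-------------
 100010000000  (end carry out of the top bit = 1)
Discarding the end carry: 00010000000
Decimal check:
  01000000000 = 512
  00110000000 = 256 + 128 = 384
  512 - 384 = 128, and 00010000000 = 128 ✓



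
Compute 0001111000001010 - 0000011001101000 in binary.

Method 1 - Direct subtraction (column by column from the right: bit − bit − borrow-in; if negative, add 2 and borrow 1 from the next column):
borrow: 0000111111000000
        0001111000001010
-       0000011001101000
------------------------
        0001011110100010

Method 2 - Add two's complement:
Two's complement of 0000011001101000: invert → 1111100110010111, add 1 → 1111100110011000
  0001111000001010
+ 1111100110011000
------------------
 10001011110100010  (end carry out of the top bit = 1)
Discarding the end carry: 0001011110100010
Decimal check:
  0001111000001010 = 4096 + 2048 + 1024 + 512 + 8 + 2 = 7690
  0000011001101000 = 1024 + 512 + 64 + 32 + 8 = 1640
  7690 - 1640 = 6050, and 0001011110100010 = 4096 + 1024 + 512 + 256 + 128 + 32 + 2 = 6050 ✓



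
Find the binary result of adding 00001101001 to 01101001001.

Add column by column from the right: bit + bit + carry-in; write the sum mod 2, carry 1 when the sum is 2 or 3.
carry:  00010010010
        00001101001
+       01101001001
-------------------
       001110110010
(the carry out of the leftmost column, 0, becomes the leading bit)
Decimal check:
  00001101001 = 64 + 32 + 8 + 1 = 105
  01101001001 = 512 + 256 + 64 + 8 + 1 = 841
  105 + 841 = 946, and 001110110010 = 512 + 256 + 128 + 32 + 16 + 2 = 946 ✓



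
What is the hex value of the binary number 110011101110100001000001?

Group into 4-bit nibbles from right:
  1100 = C
  1110 = E
  1110 = E
  1000 = 8
  0100 = 4
  0001 = 1
Result: CEE841



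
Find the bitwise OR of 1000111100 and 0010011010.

OR: 1 when either bit is 1
  1000111100
| 0010011010
------------
  1010111110
Decimal: 572 | 154 = 702



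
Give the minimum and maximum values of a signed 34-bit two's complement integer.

For 34-bit two's complement:
Minimum: -2^33 = -8589934592
Maximum: 2^33 - 1 = 8589934591



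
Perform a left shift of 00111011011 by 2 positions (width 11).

Original: 00111011011 (decimal 475)
Shift left by 2 positions
Append 2 zeros on the right
Result: 11101101100 (decimal 1900)
Equivalent: 475 << 2 = 475 × 2^2 = 1900



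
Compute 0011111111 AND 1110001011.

AND: 1 only when both bits are 1
  0011111111
& 1110001011
------------
  0010001011
Decimal: 255 & 907 = 139



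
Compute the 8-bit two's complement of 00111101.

Original: 00111101
Step 1 - Invert all bits: 11000010
Step 2 - Add 1: 11000011
Verification: 00111101 + 11000011 = 100000000; discarding the end carry (carry out of the top bit) leaves the 8-bit value 00000000, as required for x + (-x)



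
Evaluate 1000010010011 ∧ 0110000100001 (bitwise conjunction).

AND: 1 only when both bits are 1
  1000010010011
& 0110000100001
---------------
  0000000000001
Decimal: 4243 & 3105 = 1



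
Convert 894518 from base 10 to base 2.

Using repeated division by 2:
894518 ÷ 2 = 447259 remainder 0
447259 ÷ 2 = 223629 remainder 1
223629 ÷ 2 = 111814 remainder 1
111814 ÷ 2 = 55907 remainder 0
55907 ÷ 2 = 27953 remainder 1
27953 ÷ 2 = 13976 remainder 1
13976 ÷ 2 = 6988 remainder 0
6988 ÷ 2 = 3494 remainder 0
3494 ÷ 2 = 1747 remainder 0
1747 ÷ 2 = 873 remainder 1
873 ÷ 2 = 436 remainder 1
436 ÷ 2 = 218 remainder 0
218 ÷ 2 = 109 remainder 0
109 ÷ 2 = 54 remainder 1
54 ÷ 2 = 27 remainder 0
27 ÷ 2 = 13 remainder 1
13 ÷ 2 = 6 remainder 1
6 ÷ 2 = 3 remainder 0
3 ÷ 2 = 1 remainder 1
1 ÷ 2 = 0 remainder 1
Reading remainders bottom to top: 11011010011000110110



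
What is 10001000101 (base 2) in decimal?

Sum of powers of 2 for each 1-bit:
2^0 + 2^2 + 2^6 + 2^10
= 1 + 4 + 64 + 1024
= 1093



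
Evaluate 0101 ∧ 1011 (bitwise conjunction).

AND: 1 only when both bits are 1
  0101
& 1011
------
  0001
Decimal: 5 & 11 = 1



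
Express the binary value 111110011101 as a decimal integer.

Sum of powers of 2 for each 1-bit:
2^0 + 2^2 + 2^3 + 2^4 + 2^7 + 2^8 + 2^9 + 2^10 + 2^11
= 1 + 4 + 8 + 16 + 128 + 256 + 512 + 1024 + 2048
= 3997



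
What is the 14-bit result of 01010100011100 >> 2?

Original: 01010100011100 (decimal 5404)
Shift right by 2 positions
Drop the 2 low bits; fill with zeros on the left
Result: 00010101000111 (decimal 1351)
Equivalent: 5404 >> 2 = 5404 ÷ 2^2 = 1351



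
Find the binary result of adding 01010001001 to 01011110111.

Add column by column from the right: bit + bit + carry-in; write the sum mod 2, carry 1 when the sum is 2 or 3.
carry:  10111111110
        01010001001
+       01011110111
-------------------
       010110000000
(the carry out of the leftmost column, 0, becomes the leading bit)
Decimal check:
  01010001001 = 512 + 128 + 8 + 1 = 649
  01011110111 = 512 + 128 + 64 + 32 + 16 + 4 + 2 + 1 = 759
  649 + 759 = 1408, and 010110000000 = 1024 + 256 + 128 = 1408 ✓



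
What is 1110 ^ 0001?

XOR: 1 when bits differ
  1110
^ 0001
------
  1111
Decimal: 14 ^ 1 = 15



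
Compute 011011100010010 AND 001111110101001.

AND: 1 only when both bits are 1
  011011100010010
& 001111110101001
-----------------
  001011100000000
Decimal: 14098 & 8105 = 5888



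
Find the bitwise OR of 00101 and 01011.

OR: 1 when either bit is 1
  00101
| 01011
-------
  01111
Decimal: 5 | 11 = 15



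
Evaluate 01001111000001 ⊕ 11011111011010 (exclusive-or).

XOR: 1 when bits differ
  01001111000001
^ 11011111011010
----------------
  10010000011011
Decimal: 5057 ^ 14298 = 9243



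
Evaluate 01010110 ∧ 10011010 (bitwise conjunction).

AND: 1 only when both bits are 1
  01010110
& 10011010
----------
  00010010
Decimal: 86 & 154 = 18



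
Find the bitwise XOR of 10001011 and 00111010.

XOR: 1 when bits differ
  10001011
^ 00111010
----------
  10110001
Decimal: 139 ^ 58 = 177



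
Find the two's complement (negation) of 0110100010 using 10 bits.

Original: 0110100010
Step 1 - Invert all bits: 1001011101
Step 2 - Add 1: 1001011110
Verification: 0110100010 + 1001011110 = 10000000000; discarding the end carry (carry out of the top bit) leaves the 10-bit value 0000000000, as required for x + (-x)



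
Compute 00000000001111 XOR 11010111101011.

XOR: 1 when bits differ
  00000000001111
^ 11010111101011
----------------
  11010111100100
Decimal: 15 ^ 13803 = 13796



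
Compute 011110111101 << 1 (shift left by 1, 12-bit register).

Original: 011110111101 (decimal 1981)
Shift left by 1 position
Append 1 zero on the right
Result: 111101111010 (decimal 3962)
Equivalent: 1981 << 1 = 1981 × 2^1 = 3962



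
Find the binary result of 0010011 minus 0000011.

Method 1 - Direct subtraction (column by column from the right: bit − bit − borrow-in; if negative, add 2 and borrow 1 from the next column):
borrow: 0000000
        0010011
-       0000011
---------------
        0010000

Method 2 - Add two's complement:
Two's complement of 0000011: invert → 1111100, add 1 → 1111101
  0010011
+ 1111101
---------
 10010000  (end carry out of the top bit = 1)
Discarding the end carry: 0010000
Decimal check:
  0010011 = 16 + 2 + 1 = 19
  0000011 = 2 + 1 = 3
  19 - 3 = 16, and 0010000 = 16 ✓



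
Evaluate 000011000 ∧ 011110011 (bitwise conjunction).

AND: 1 only when both bits are 1
  000011000
& 011110011
-----------
  000010000
Decimal: 24 & 243 = 16



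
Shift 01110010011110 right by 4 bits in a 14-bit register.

Original: 01110010011110 (decimal 7326)
Shift right by 4 positions
Drop the 4 low bits; fill with zeros on the left
Result: 00000111001001 (decimal 457)
Equivalent: 7326 >> 4 = 7326 ÷ 2^4 = 457

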